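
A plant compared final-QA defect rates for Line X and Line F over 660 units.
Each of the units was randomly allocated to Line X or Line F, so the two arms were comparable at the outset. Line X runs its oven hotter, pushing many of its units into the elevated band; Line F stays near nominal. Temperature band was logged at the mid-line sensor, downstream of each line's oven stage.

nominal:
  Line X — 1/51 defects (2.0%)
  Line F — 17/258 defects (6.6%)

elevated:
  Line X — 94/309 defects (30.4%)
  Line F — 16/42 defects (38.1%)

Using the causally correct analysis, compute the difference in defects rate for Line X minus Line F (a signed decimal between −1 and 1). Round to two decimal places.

+0.15

Because the line influences in-process temperature band, in-process temperature band is a post-treatment mediator, not a confounder. Stratifying on it would bias the estimate; the causal effect is the crude pooled difference.
The causal difference is the pooled difference: 0.264 − 0.110 = +0.154.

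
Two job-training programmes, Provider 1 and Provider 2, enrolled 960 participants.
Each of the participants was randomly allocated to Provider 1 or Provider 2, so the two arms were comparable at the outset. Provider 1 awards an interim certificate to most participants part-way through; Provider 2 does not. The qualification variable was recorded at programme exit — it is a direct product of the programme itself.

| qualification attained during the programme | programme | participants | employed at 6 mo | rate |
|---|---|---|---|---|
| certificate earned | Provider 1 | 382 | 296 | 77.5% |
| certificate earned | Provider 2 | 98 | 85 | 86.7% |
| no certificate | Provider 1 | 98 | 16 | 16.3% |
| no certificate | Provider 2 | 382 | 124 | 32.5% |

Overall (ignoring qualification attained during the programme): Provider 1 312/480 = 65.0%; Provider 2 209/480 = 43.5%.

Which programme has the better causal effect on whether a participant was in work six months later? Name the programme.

Provider 1

Stratifying would compare programmes among participants the programmes themselves sorted into qualification attained during the programme groups — a form of selection on an intermediate. The unconditioned pooled rates give the total causal effect.
Pooled: Provider 1 65.0% vs Provider 2 43.5%; Provider 1 is higher overall.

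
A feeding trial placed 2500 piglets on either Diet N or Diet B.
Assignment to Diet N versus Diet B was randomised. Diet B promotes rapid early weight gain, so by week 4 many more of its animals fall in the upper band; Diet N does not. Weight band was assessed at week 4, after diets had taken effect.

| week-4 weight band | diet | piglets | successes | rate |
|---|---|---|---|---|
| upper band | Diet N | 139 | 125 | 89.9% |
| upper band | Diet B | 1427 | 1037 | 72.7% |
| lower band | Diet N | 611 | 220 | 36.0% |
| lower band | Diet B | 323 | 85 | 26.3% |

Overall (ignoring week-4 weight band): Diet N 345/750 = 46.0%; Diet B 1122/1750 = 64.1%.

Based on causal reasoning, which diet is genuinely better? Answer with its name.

Diet N is higher inside every week-4 weight band stratum but Diet B is higher in aggregate. Whether to stratify depends on how week-4 weight band relates to the diet.
Stratifying would compare diets among piglets the diets themselves sorted into week-4 weight band groups — a form of selection on an intermediate. The unconditioned pooled rates give the total causal effect.
Pooled: Diet N 46.0% vs Diet B 64.1%; Diet B is higher overall.

Diet B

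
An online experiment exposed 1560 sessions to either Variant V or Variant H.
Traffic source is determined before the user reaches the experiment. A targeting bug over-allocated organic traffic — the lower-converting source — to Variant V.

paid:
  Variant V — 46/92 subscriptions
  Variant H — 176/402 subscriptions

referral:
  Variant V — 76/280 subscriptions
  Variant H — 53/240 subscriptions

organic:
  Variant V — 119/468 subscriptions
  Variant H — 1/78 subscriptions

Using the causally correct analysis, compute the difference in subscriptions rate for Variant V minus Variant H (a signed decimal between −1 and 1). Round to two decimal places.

Within every traffic source level Variant V has the higher rate, yet pooled Variant H does — Simpson's reversal.
Nothing the variant does changes traffic source; the imbalance is an allocation artefact. With traffic source also predicting the outcome, the pooled figure is confounded, and the within-stratum comparison is the causal one.
Adjusting over the population distribution of traffic source: 0.317·(0.500−0.438) + 0.333·(0.271−0.221) + 0.350·(0.254−0.013) = +0.121.

+0.12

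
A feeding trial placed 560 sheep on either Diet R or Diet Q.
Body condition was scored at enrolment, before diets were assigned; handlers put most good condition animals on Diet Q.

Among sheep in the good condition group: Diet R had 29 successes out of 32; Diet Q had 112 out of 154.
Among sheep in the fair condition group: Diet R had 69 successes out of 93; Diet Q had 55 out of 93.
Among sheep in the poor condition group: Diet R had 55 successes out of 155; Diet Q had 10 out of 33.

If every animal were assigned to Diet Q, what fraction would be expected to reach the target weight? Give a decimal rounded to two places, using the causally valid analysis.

The stratified and pooled comparisons disagree (Diet R wins within each starting body condition; Diet Q wins overall), so the answer turns on the causal role of starting body condition.
The imbalance in starting body condition arose from how sheep were allocated, not from anything the diet did; and starting body condition independently affects the outcome. The pooled gap is confounded — condition on starting body condition.
Standardising Diet Q to the population starting body condition mix: 0.332·112/154 + 0.332·55/93 + 0.336·10/33 = 0.540.

0.54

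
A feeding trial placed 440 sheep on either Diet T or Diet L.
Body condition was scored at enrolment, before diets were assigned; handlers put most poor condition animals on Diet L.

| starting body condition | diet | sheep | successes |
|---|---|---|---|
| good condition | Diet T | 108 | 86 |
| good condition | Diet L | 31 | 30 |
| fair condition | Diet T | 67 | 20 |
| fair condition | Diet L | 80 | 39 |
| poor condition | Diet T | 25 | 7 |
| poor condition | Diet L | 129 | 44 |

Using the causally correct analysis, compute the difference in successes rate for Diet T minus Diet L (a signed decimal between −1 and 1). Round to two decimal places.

Here starting body condition is a common cause — it drives both which diet a case falls under and the outcome. The crude comparison mixes populations; the stratum-specific rates are the causally relevant ones.
Adjusting over the population distribution of starting body condition: 0.316·(0.796−0.968) + 0.334·(0.299−0.487) + 0.350·(0.280−0.341) = -0.139.

-0.14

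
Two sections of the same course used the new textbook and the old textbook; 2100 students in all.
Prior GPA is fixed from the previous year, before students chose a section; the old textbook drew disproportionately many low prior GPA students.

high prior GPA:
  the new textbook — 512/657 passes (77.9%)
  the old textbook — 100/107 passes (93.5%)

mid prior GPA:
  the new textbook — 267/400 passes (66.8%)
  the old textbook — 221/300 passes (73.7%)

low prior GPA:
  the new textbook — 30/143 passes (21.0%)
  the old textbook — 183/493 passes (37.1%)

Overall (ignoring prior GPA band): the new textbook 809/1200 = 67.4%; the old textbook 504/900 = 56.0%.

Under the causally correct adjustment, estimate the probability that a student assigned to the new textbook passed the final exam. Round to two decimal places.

0.57

Prior GPA band satisfies the back-door criterion: it is not a descendant of the teaching method, and it blocks the spurious path from teaching method to outcome. Adjusting for it (i.e., using the within-prior GPA band rates) gives the causal effect.
Standardising the new textbook to the population prior GPA band mix: 0.364·512/657 + 0.333·267/400 + 0.303·30/143 = 0.570.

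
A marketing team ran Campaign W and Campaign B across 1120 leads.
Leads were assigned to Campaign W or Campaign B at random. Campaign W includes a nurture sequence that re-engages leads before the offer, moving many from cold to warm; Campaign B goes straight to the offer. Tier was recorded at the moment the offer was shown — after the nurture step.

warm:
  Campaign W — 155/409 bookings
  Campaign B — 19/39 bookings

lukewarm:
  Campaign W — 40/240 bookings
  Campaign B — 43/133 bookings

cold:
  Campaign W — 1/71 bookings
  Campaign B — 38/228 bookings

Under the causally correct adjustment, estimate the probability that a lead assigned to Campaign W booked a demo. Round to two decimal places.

0.27

Campaign B is higher inside every engagement tier stratum but Campaign W is higher in aggregate. Whether to stratify depends on how engagement tier relates to the campaign.
Engagement tier lies on the pathway campaign → engagement tier → outcome, so adjusting for it blocks the indirect effect. For the total causal effect of campaign, use the unadjusted pooled rates.
So P(outcome | do(Campaign W)) is just the pooled rate for Campaign W: 196/720 = 0.272.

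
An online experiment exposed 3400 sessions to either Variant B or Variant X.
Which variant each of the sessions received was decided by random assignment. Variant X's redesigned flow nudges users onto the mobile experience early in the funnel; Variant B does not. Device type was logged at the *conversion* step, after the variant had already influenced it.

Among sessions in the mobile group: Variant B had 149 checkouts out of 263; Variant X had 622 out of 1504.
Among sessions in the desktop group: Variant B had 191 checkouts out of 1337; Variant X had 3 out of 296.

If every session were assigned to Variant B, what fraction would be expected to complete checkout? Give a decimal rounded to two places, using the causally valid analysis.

Stratifying would compare variants among sessions the variants themselves sorted into device type groups — a form of selection on an intermediate. The unconditioned pooled rates give the total causal effect.
So P(outcome | do(Variant B)) is just the pooled rate for Variant B: 340/1600 = 0.212.

0.21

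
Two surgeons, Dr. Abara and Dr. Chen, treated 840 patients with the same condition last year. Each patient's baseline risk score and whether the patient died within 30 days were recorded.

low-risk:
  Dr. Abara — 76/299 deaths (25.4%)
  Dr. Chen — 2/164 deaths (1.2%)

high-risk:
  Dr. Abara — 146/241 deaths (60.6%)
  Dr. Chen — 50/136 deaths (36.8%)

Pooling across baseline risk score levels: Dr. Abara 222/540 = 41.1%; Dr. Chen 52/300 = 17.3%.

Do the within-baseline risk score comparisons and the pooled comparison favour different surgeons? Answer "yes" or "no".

Within each baseline risk score level (low-risk 25.4% vs 1.2%; high-risk 60.6% vs 36.8%), Dr. Chen has the lower rate every time. Pooled: 41.1% vs 17.3% — Dr. Chen has the lower rate overall. They agree.

no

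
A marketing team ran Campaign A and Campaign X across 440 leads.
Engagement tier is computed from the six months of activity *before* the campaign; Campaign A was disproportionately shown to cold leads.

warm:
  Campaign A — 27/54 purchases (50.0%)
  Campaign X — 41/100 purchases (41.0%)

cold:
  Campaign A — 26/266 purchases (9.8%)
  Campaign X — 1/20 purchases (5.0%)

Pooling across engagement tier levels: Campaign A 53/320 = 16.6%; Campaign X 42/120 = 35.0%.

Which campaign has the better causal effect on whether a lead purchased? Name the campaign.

Campaign A

Engagement tier is set before the campaign has any effect — it is not caused by the campaign — and it independently drives the outcome. That makes it a confounder, so the causal comparison is within engagement tier levels.
Within each level — warm: 50.0% vs 41.0%; cold: 9.8% vs 5.0% — Campaign A is higher every time.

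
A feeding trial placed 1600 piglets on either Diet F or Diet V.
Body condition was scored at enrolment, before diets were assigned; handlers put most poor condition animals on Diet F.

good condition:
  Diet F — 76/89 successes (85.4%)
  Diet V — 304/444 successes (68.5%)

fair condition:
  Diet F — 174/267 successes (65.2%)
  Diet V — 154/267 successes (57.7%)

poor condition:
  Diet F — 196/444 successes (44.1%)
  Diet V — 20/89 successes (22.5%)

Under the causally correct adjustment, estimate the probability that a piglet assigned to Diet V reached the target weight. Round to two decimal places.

Starting body condition satisfies the back-door criterion: it is not a descendant of the diet, and it blocks the spurious path from diet to outcome. Adjusting for it (i.e., using the within-starting body condition rates) gives the causal effect.
Standardising Diet V to the population starting body condition mix: 0.333·304/444 + 0.334·154/267 + 0.333·20/89 = 0.495.

0.50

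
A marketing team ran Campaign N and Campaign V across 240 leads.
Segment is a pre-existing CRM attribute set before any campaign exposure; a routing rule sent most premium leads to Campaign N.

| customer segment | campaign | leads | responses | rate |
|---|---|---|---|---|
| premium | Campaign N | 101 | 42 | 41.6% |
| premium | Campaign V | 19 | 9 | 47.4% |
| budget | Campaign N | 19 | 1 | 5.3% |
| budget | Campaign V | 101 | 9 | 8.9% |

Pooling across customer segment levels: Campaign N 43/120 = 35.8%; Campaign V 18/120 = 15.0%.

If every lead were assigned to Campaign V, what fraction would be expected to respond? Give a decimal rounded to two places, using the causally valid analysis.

The customer segment-specific comparison favours Campaign V throughout, but the pooled figures favour Campaign N. The question is whether to condition on customer segment.
Customer segment is set before the campaign has any effect — it is not caused by the campaign — and it independently drives the outcome. That makes it a confounder, so the causal comparison is within customer segment levels.
Standardising Campaign V to the population customer segment mix: 0.500·9/19 + 0.500·9/101 = 0.281.

0.28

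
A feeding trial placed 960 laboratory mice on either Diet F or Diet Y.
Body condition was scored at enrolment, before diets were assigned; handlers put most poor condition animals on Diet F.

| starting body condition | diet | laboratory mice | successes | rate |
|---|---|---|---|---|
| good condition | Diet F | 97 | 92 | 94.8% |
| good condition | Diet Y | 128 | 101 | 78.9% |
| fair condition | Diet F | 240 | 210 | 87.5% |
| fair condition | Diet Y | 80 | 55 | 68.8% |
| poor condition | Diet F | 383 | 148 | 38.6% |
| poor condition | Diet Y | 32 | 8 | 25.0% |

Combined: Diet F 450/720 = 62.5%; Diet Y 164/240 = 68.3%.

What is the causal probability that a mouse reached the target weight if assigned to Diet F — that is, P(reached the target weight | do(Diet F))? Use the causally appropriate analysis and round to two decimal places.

0.68

The starting body condition-specific comparison favours Diet F throughout, but the pooled figures favour Diet Y. The question is whether to condition on starting body condition.
Starting body condition satisfies the back-door criterion: it is not a descendant of the diet, and it blocks the spurious path from diet to outcome. Adjusting for it (i.e., using the within-starting body condition rates) gives the causal effect.
Standardising Diet F to the population starting body condition mix: 0.234·92/97 + 0.333·210/240 + 0.432·148/383 = 0.681.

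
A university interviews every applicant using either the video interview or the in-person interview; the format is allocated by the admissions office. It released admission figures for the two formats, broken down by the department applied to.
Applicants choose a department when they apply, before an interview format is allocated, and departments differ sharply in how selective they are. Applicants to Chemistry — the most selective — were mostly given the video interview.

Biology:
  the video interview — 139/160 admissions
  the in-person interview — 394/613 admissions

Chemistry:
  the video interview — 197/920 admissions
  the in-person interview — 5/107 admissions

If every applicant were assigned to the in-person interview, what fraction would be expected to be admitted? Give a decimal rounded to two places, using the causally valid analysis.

Here department is a common cause — it drives both which interview format a case falls under and the outcome. The crude comparison mixes populations; the stratum-specific rates are the causally relevant ones.
Standardising the in-person interview to the population department mix: 0.429·394/613 + 0.571·5/107 = 0.303.

0.30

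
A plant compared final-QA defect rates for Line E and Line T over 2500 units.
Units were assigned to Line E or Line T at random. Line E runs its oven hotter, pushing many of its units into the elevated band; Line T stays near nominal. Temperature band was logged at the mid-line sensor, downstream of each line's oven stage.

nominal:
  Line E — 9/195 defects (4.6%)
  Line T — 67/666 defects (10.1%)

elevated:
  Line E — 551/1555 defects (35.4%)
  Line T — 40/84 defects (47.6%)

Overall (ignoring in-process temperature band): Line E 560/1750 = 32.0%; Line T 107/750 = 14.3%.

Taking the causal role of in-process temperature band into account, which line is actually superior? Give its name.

Line T

Because the line influences in-process temperature band, in-process temperature band is a post-treatment mediator, not a confounder. Stratifying on it would bias the estimate; the causal effect is the crude pooled difference.
Pooled: Line E 32.0% vs Line T 14.3%; Line T is lower overall.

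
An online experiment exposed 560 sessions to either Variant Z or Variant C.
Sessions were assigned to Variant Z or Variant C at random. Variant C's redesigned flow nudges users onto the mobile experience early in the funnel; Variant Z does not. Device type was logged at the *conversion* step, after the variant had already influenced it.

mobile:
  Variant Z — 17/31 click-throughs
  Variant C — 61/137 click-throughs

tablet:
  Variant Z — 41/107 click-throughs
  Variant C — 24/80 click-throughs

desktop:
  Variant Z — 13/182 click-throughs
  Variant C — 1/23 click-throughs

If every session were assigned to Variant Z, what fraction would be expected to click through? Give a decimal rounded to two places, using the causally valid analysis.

Device type is recorded after the variant and is itself shifted by it — it sits on the causal path from variant to outcome. Conditioning on a mediator would strip out part of the effect we want; the pooled comparison gives the total causal effect.
So P(outcome | do(Variant Z)) is just the pooled rate for Variant Z: 71/320 = 0.222.

0.22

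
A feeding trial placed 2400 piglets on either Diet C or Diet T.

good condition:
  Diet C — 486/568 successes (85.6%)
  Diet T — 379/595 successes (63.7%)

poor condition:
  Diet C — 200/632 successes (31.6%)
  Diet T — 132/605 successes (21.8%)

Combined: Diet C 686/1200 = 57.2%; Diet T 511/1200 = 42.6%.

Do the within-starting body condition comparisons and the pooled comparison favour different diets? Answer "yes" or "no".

Within each starting body condition level (good condition 85.6% vs 63.7%; poor condition 31.6% vs 21.8%), Diet C has the higher rate every time. Pooled: 57.2% vs 42.6% — Diet C has the higher rate overall. They agree.

no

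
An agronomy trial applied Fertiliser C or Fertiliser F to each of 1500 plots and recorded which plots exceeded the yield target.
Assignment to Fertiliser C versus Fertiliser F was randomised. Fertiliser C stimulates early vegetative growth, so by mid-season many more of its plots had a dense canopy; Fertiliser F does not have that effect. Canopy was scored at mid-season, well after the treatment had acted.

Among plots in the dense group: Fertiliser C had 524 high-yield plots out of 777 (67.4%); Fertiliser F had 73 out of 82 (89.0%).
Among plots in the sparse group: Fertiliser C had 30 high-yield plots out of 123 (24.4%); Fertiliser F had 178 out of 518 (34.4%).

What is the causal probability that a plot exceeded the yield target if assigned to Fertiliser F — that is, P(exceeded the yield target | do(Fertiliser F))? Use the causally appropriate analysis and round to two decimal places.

The stratified and pooled comparisons disagree (Fertiliser F wins within each mid-season canopy; Fertiliser C wins overall), so the answer turns on the causal role of mid-season canopy.
Mid-season canopy lies on the pathway fertiliser → mid-season canopy → outcome, so adjusting for it blocks the indirect effect. For the total causal effect of fertiliser, use the unadjusted pooled rates.
So P(outcome | do(Fertiliser F)) is just the pooled rate for Fertiliser F: 251/600 = 0.418.

0.42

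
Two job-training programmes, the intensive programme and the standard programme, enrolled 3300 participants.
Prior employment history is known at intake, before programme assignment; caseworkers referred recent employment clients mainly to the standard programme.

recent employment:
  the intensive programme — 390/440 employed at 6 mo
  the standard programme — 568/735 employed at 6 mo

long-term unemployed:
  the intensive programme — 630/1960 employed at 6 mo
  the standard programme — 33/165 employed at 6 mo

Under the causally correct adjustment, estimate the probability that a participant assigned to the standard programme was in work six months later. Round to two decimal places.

0.40

the intensive programme is higher inside every prior employment history stratum but the standard programme is higher in aggregate. Whether to stratify depends on how prior employment history relates to the programme.
Prior employment history is set before the programme has any effect — it is not caused by the programme — and it independently drives the outcome. That makes it a confounder, so the causal comparison is within prior employment history levels.
Standardising the standard programme to the population prior employment history mix: 0.356·568/735 + 0.644·33/165 = 0.404.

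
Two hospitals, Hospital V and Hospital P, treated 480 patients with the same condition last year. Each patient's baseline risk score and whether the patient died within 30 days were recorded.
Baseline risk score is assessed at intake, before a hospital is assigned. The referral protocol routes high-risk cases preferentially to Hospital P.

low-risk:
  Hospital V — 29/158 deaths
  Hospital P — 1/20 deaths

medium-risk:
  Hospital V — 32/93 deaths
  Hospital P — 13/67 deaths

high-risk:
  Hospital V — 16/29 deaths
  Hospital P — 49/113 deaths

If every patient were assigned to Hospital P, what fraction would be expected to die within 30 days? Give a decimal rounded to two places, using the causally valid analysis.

0.21

Baseline risk score differs across hospitals for reasons unrelated to any effect of the hospital itself, and it separately predicts the outcome — a classic confounder. We must compare within baseline risk score levels.
Standardising Hospital P to the population baseline risk score mix: 0.371·1/20 + 0.333·13/67 + 0.296·49/113 = 0.211.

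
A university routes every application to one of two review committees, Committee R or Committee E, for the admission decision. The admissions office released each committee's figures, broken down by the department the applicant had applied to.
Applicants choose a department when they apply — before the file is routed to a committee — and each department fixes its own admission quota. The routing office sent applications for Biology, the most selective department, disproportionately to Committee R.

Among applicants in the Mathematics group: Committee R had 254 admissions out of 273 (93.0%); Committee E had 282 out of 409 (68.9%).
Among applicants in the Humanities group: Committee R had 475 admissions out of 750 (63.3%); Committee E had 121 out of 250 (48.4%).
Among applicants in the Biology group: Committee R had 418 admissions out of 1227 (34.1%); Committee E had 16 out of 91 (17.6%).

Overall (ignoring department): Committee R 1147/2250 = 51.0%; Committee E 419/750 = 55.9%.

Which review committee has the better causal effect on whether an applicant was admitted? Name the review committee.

Within every department level Committee R has the higher rate, yet pooled Committee E does — Simpson's reversal.
Since department is a pre-existing factor (not a product of the review committee) and it affects the outcome on its own, it is a confounder. The stratified rates, not the pooled rate, identify the causal effect.
Within each level — Mathematics: 93.0% vs 68.9%; Humanities: 63.3% vs 48.4%; Biology: 34.1% vs 17.6% — Committee R is higher every time.

Committee R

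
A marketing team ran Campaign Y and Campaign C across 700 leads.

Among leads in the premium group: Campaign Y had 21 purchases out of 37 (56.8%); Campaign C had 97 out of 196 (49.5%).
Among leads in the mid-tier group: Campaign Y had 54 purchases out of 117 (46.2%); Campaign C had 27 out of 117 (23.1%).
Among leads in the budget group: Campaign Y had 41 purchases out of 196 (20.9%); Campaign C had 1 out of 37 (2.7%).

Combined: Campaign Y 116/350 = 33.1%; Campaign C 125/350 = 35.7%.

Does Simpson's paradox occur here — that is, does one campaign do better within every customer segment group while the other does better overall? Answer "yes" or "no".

Within each customer segment level (premium 56.8% vs 49.5%; mid-tier 46.2% vs 23.1%; budget 20.9% vs 2.7%), Campaign Y has the higher rate every time. Pooled: 33.1% vs 35.7% — Campaign C has the higher rate overall. The two comparisons disagree.

yes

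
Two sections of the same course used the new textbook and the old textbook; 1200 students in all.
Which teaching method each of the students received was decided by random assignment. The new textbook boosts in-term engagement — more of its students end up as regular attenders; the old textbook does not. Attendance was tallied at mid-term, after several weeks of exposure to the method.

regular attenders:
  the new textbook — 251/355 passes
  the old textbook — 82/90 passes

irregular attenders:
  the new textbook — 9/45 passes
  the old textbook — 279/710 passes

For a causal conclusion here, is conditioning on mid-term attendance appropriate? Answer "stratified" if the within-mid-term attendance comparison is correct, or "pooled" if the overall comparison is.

pooled

The stratified and pooled comparisons disagree (the old textbook wins within each mid-term attendance; the new textbook wins overall), so the answer turns on the causal role of mid-term attendance.
The distribution of mid-term attendance is itself part of what the teaching method does — it is an intermediate outcome. Holding it fixed would remove that part of the effect; the total effect is the pooled difference.
Pooled: the new textbook 65.0% vs the old textbook 45.1%; the new textbook is higher overall.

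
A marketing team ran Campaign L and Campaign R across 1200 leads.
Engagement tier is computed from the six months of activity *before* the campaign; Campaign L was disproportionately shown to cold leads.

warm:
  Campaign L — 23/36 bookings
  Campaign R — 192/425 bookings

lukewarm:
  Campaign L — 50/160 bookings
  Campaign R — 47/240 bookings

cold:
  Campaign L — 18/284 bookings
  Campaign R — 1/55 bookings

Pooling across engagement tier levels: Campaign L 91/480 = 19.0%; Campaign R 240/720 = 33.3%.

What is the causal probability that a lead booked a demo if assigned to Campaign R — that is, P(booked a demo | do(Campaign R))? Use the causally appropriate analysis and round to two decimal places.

Engagement tier is set before the campaign has any effect — it is not caused by the campaign — and it independently drives the outcome. That makes it a confounder, so the causal comparison is within engagement tier levels.
Standardising Campaign R to the population engagement tier mix: 0.384·192/425 + 0.333·47/240 + 0.282·1/55 = 0.244.

0.24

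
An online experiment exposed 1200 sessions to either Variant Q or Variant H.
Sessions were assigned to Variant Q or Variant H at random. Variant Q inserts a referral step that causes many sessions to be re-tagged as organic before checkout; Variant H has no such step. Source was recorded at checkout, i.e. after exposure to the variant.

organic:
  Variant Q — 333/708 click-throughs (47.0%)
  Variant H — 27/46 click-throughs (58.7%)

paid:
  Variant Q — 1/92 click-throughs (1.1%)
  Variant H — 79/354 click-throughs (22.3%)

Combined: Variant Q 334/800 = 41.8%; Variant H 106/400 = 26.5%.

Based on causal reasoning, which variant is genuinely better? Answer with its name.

Variant Q

Variant H is higher inside every traffic source stratum but Variant Q is higher in aggregate. Whether to stratify depends on how traffic source relates to the variant.
Because the variant influences traffic source, traffic source is a post-treatment mediator, not a confounder. Stratifying on it would bias the estimate; the causal effect is the crude pooled difference.
Pooled: Variant Q 41.8% vs Variant H 26.5%; Variant Q is higher overall.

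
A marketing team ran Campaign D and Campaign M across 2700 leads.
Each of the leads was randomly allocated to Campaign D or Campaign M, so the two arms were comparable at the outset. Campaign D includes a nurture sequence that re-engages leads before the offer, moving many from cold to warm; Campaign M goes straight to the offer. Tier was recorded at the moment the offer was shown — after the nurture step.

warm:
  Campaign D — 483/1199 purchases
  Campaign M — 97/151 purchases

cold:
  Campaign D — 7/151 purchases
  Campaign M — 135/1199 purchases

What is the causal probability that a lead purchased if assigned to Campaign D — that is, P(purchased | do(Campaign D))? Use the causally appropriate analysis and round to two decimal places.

0.36

The engagement tier-specific comparison favours Campaign M throughout, but the pooled figures favour Campaign D. The question is whether to condition on engagement tier.
Engagement tier is downstream of the campaign. One should not condition on a consequence of treatment, so the overall rates are the right comparison.
So P(outcome | do(Campaign D)) is just the pooled rate for Campaign D: 490/1350 = 0.363.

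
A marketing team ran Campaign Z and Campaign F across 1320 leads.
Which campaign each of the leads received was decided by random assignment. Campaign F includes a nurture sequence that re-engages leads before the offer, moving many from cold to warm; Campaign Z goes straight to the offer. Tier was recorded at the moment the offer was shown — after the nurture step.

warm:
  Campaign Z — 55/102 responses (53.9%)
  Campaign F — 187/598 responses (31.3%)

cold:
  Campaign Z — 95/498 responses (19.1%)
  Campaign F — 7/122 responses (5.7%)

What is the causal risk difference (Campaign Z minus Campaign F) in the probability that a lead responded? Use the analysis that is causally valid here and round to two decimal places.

Because the campaign influences engagement tier, engagement tier is a post-treatment mediator, not a confounder. Stratifying on it would bias the estimate; the causal effect is the crude pooled difference.
The causal difference is the pooled difference: 0.250 − 0.269 = -0.019.

-0.02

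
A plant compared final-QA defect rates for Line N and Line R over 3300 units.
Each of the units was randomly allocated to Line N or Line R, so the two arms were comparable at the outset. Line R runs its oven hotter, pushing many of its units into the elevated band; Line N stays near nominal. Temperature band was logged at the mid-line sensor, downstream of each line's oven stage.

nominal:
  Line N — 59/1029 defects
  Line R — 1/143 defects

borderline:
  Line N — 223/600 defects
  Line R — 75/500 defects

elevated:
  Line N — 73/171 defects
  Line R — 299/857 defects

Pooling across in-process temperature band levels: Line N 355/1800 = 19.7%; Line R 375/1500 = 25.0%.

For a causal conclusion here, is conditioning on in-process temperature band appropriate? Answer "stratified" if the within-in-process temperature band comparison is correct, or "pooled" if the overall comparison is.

pooled

The in-process temperature band-specific comparison favours Line R throughout, but the pooled figures favour Line N. The question is whether to condition on in-process temperature band.
In-process temperature band lies on the pathway line → in-process temperature band → outcome, so adjusting for it blocks the indirect effect. For the total causal effect of line, use the unadjusted pooled rates.
Pooled: Line N 19.7% vs Line R 25.0%; Line N is lower overall.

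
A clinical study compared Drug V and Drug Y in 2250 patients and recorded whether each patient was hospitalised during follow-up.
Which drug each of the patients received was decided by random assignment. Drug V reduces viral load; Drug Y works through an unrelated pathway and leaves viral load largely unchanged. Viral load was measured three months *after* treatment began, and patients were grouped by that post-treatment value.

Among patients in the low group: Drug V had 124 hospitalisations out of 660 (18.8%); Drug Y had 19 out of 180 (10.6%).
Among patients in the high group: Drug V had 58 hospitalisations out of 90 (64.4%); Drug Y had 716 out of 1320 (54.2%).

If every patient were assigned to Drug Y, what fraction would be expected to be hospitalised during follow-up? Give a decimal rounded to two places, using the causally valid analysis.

Drug Y is lower inside every viral load stratum but Drug V is lower in aggregate. Whether to stratify depends on how viral load relates to the drug.
Viral load lies on the pathway drug → viral load → outcome, so adjusting for it blocks the indirect effect. For the total causal effect of drug, use the unadjusted pooled rates.
So P(outcome | do(Drug Y)) is just the pooled rate for Drug Y: 735/1500 = 0.490.

0.49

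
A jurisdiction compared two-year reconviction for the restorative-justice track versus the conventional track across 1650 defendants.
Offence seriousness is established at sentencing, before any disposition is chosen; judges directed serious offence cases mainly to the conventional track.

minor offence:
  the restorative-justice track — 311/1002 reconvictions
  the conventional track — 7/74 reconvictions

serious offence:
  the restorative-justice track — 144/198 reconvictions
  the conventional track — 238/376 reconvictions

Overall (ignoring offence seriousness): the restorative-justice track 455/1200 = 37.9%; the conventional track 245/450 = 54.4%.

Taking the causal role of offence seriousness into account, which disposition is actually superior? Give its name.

the conventional track

Since offence seriousness is a pre-existing factor (not a product of the disposition) and it affects the outcome on its own, it is a confounder. The stratified rates, not the pooled rate, identify the causal effect.
Within each level — minor offence: 31.0% vs 9.5%; serious offence: 72.7% vs 63.3% — the conventional track is lower every time.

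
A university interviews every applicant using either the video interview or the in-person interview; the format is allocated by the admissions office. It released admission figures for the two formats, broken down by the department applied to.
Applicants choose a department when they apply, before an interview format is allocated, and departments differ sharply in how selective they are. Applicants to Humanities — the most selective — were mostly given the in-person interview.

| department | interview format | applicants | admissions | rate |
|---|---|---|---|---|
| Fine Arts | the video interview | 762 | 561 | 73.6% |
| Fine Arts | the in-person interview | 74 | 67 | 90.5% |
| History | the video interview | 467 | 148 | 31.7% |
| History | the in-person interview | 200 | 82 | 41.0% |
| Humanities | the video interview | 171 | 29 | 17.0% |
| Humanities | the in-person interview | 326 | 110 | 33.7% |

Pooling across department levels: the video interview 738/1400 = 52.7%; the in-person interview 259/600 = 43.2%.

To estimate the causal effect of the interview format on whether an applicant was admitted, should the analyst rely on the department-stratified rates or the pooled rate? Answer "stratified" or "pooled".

Nothing the interview format does changes department; the imbalance is an allocation artefact. With department also predicting the outcome, the pooled figure is confounded, and the within-stratum comparison is the causal one.
Within each level — Fine Arts: 73.6% vs 90.5%; History: 31.7% vs 41.0%; Humanities: 17.0% vs 33.7% — the in-person interview is higher every time.

stratified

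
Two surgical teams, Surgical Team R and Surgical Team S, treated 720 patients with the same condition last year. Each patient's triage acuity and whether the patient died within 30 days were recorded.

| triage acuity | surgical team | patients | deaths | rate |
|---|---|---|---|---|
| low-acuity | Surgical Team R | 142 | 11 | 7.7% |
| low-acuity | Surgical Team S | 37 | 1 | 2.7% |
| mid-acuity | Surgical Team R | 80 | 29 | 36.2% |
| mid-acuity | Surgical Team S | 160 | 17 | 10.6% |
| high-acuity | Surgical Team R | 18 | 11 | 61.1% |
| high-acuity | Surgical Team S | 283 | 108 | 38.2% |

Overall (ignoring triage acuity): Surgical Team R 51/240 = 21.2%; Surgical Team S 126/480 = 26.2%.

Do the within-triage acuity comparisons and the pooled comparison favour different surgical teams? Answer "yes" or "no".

Within each triage acuity level (low-acuity 7.7% vs 2.7%; mid-acuity 36.2% vs 10.6%; high-acuity 61.1% vs 38.2%), Surgical Team S has the lower rate every time. Pooled: 21.2% vs 26.2% — Surgical Team R has the lower rate overall. The two comparisons disagree.

yes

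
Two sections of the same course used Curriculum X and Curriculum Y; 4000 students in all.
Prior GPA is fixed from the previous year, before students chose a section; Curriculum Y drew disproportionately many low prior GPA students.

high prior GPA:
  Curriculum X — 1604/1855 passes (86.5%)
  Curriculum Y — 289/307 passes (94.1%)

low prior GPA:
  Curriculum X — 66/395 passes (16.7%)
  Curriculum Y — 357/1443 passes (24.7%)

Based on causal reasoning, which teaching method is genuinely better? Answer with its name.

Curriculum Y

The prior GPA band-specific comparison favours Curriculum Y throughout, but the pooled figures favour Curriculum X. The question is whether to condition on prior GPA band.
Here prior GPA band is a common cause — it drives both which teaching method a case falls under and the outcome. The crude comparison mixes populations; the stratum-specific rates are the causally relevant ones.
Within each level — high prior GPA: 86.5% vs 94.1%; low prior GPA: 16.7% vs 24.7% — Curriculum Y is higher every time.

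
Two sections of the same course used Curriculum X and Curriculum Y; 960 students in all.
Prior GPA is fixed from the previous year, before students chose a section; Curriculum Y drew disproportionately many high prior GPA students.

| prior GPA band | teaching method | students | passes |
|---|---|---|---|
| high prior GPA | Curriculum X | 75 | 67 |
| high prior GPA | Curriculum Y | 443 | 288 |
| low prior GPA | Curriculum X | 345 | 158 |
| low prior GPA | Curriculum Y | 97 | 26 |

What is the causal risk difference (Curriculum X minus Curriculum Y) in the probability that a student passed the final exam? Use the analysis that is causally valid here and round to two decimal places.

Nothing the teaching method does changes prior GPA band; the imbalance is an allocation artefact. With prior GPA band also predicting the outcome, the pooled figure is confounded, and the within-stratum comparison is the causal one.
Adjusting over the population distribution of prior GPA band: 0.540·(0.893−0.650) + 0.460·(0.458−0.268) = +0.219.

+0.22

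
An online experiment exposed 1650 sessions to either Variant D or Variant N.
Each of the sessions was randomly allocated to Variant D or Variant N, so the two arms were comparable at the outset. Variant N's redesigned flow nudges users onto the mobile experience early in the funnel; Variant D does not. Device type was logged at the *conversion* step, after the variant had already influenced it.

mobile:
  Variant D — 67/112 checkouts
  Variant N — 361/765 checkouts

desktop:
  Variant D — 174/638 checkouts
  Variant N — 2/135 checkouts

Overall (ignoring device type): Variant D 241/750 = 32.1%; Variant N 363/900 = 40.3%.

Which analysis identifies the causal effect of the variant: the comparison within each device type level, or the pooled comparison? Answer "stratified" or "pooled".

Device type here is a post-treatment variable shaped by the variant; conditioning on it would introduce bias rather than remove it. The overall comparison is the causal one.
Pooled: Variant D 32.1% vs Variant N 40.3%; Variant N is higher overall.

pooled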